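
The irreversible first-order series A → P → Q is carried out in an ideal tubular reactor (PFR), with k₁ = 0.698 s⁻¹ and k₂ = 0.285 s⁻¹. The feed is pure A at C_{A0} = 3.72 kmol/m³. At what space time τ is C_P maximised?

2.17 s

The intermediate peaks when r₁ = r₂, i.e. k₁e^(−k₁τ) = k₂e^(−k₂τ), giving τ_opt = ln(k₂/k₁)/(k₂−k₁).
= ln(0.285/0.698)/(0.285−0.698) = ln(0.4083)/-0.4130 = -0.8957/-0.4130 = 2.17 s.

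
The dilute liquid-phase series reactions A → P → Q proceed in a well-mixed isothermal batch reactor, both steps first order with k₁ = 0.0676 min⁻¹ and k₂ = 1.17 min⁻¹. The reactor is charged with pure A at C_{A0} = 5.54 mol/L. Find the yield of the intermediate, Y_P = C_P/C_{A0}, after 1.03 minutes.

0.0388

For first-order series with pure A initially, C_P(t) = k₁C_{A0}/(k₂−k₁)·(e^(−k₁t) − e^(−k₂t)).
e^(−k₁t) = e^(−0.0676×1.03) = e^(−0.06963) = 0.9327; e^(−k₂t) = e^(−1.205) = 0.2997.
C_P = 0.0676×5.54/(1.17−0.0676) × (0.9327−0.2997) = 0.3397×0.6331 = 0.2151 mol/L.
Y_P = C_P/C_{A0} = 0.2151/5.54 = 0.0388.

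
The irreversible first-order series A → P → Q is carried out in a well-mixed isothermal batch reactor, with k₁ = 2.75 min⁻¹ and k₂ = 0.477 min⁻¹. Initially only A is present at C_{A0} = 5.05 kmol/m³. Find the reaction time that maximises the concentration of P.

0.771 min

For first-order series the maximum of C_P occurs at t_opt = ln(k₂/k₁)/(k₂−k₁).
= ln(0.477/2.75)/(0.477−2.75) = ln(0.1735)/-2.273 = -1.752/-2.273 = 0.771 min.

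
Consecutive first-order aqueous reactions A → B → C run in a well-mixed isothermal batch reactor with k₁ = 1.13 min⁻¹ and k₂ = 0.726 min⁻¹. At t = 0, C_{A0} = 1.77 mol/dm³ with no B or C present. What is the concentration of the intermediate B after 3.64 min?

For first-order series with pure A initially, C_B(t) = k₁C_{A0}/(k₂−k₁)·(e^(−k₁t) − e^(−k₂t)).
e^(−k₁t) = e^(−1.13×3.64) = e^(−4.113) = 0.01636; e^(−k₂t) = e^(−2.643) = 0.07117.
C_B = 1.13×1.77/(0.726−1.13) × (0.01636−0.07117) = (-4.951)×(-0.05482) = 0.2714 mol/dm³.

0.271 mol/dm³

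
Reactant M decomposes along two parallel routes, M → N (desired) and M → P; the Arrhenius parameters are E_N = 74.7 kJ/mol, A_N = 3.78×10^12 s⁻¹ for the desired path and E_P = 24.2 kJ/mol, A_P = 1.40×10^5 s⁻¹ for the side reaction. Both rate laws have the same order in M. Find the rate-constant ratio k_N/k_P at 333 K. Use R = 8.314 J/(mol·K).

Since both paths have the same order in M, the concentration cancels and S_{N/P} = k_N/k_P = (A_N/A_P)·exp[(E_P−E_N)/(RT)].
(E_P−E_N)/(RT) = (24.2−74.7)×10³/(8.314×333) = -50500/2769 = -18.24.
k_N/k_P = (3.78×10^12/1.40×10^5)·exp(-18.24) = 2.700×10^7 × 1.197×10^-8 = 0.323.
Since E_N > E_P, raising the temperature improves selectivity toward N.

0.323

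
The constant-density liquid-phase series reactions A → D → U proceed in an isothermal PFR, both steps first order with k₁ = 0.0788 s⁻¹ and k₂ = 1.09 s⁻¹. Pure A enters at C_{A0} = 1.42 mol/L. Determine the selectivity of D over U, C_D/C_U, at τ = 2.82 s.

Solving the coupled first-order balances gives C_D(τ) = [k₁/(k₂−k₁)]·C_{A0}·(e^(−k₁τ) − e^(−k₂τ)).
e^(−k₁τ) = e^(−0.0788×2.82) = e^(−0.2222) = 0.8007; e^(−k₂τ) = e^(−3.074) = 0.04625.
C_D = 0.0788×1.42/(1.09−0.0788) × (0.8007−0.04625) = 0.1107×0.7545 = 0.08349 mol/L.
C_A = C_{A0}e^(−k₁τ) = 1.137 mol/L, so C_U = C_{A0}−C_A−C_D = 0.1995 mol/L; C_D/C_U = 0.419.

0.419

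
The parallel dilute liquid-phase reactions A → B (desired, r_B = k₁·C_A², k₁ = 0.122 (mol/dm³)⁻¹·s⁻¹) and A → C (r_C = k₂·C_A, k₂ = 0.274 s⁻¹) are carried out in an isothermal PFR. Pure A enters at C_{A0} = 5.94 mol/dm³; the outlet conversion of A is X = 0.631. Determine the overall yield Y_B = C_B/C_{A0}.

C_A = C_{A0}(1−X) = 2.192 mol/dm³.
Along a PFR/batch, dC_C/dC_A = −r_C/(r_B+r_C) = −k₂/(k₂+k₁·C_A).
Integrating from C_{A0} to C_A: C_C = (0.274/0.122)·ln[(0.274+0.122·5.94)/(0.274+0.122·2.19)] = 2.246·ln(0.9987/0.5414) = 1.375 mol/dm³.
Then C_B = (C_{A0}−C_A) − C_C = 3.748 − 1.375 = 2.373 mol/dm³.
Y_B = C_B/C_{A0} = 2.373/5.94 = 0.400.

0.400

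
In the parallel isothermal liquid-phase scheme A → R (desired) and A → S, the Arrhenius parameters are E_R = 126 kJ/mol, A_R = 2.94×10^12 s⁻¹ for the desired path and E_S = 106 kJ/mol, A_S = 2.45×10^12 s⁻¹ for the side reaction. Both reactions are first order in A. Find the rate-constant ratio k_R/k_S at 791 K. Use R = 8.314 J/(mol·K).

0.0573

k_R/k_S = (A_R/A_S)·exp[−(E_R−E_S)/(RT)] = (A_R/A_S)·exp[(E_S−E_R)/(RT)].
(E_S−E_R)/(RT) = (106−126)×10³/(8.314×791) = -20000/6576 = -3.041.
k_R/k_S = (2.94×10^12/2.45×10^12)·exp(-3.041) = 1.200 × 0.04778 = 0.0573.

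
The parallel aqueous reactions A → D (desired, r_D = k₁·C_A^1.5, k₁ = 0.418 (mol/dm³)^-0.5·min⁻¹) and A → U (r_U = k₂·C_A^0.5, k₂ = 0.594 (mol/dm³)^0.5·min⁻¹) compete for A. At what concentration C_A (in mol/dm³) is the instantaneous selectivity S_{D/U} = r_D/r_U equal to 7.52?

10.7 mol/dm³

S_{D/U} = (k₁/k₂)·C_A ⇒ C_A = S·k₂/k₁.
= 7.52×0.594/0.418 = 10.7 mol/dm³.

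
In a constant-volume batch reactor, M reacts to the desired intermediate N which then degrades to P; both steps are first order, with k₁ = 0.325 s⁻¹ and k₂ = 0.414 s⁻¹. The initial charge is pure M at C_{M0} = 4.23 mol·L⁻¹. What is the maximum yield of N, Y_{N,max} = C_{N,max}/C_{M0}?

0.324

For a first-order series the maximum intermediate yield is C_{N,max}/C_{M0} = (k₁/k₂)^[k₂/(k₂−k₁)].
= (0.325/0.414)^(0.414/(0.414−0.325)) = (0.7850)^(4.652) = 0.3244.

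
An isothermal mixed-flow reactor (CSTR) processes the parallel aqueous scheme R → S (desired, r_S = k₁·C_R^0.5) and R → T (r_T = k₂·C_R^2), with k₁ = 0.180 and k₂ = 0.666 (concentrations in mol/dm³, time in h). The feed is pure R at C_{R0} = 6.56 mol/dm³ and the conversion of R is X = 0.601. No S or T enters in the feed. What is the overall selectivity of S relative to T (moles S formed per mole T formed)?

Exit C_R = C_{R0}(1−X) = 6.56×0.399 = 2.617 mol/dm³.
Rates in a CSTR are evaluated at the outlet concentration: r_S = 0.180×2.617^0.5 = 0.2912, r_T = 0.666×2.617^2 = 4.563.
Overall selectivity = C_S/C_T = r_Sτ/(r_Tτ) = r_S/r_T = 0.0638.

0.0638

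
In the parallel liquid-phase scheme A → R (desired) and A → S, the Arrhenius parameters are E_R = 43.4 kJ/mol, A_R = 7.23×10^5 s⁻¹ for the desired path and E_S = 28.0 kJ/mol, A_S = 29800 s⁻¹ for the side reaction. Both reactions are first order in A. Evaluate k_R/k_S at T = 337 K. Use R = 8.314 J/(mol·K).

0.0995

Since both paths have the same order in A, the concentration cancels and S_{R/S} = k_R/k_S = (A_R/A_S)·exp[(E_S−E_R)/(RT)].
(E_S−E_R)/(RT) = (28.0−43.4)×10³/(8.314×337) = -15400/2802 = -5.496.
k_R/k_S = (7.23×10^5/29800)·exp(-5.496) = 24.26 × 0.004101 = 0.0995.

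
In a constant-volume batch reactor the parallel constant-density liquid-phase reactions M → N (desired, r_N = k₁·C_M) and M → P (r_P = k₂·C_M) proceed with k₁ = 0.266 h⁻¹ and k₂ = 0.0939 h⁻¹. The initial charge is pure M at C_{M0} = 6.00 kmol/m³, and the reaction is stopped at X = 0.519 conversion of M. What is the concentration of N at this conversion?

C_M = C_{M0}(1−X) = 2.886 kmol/m³.
Both paths are first order in M, so the instantaneous fraction to N is constant: dC_N/d(−C_M) = k₁/(k₁+k₂) = 0.7391.
C_N = 0.7391·(C_{M0}−C_M) = 0.7391×3.114 = 2.30 kmol/m³.

2.30 kmol/m³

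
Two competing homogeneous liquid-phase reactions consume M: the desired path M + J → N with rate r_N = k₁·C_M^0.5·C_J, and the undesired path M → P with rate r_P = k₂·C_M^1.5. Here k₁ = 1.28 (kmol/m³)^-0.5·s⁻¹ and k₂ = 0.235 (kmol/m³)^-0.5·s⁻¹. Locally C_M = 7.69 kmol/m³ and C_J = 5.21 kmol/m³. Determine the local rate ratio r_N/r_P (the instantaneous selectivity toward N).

S_{N/P} = r_N/r_P = (k₁·C_M^0.5·C_J)/(k₂·C_M^1.5) = (k₁/k₂)·C_M⁻¹·C_J.
= (1.28×7.690^0.5×5.210) / (0.235×7.690^1.5) = 18.49/5.011 = 3.69.
The undesired path is higher order in M, so low C_M (CSTR or dilute feed) favours N.

3.69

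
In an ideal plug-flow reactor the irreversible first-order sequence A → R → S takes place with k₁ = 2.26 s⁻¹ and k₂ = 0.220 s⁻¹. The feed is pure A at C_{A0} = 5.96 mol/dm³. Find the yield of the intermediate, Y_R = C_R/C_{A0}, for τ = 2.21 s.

The intermediate concentration in a first-order A→B→C sequence is C_R = k₁C_{A0}(e^(−k₁τ) − e^(−k₂τ))/(k₂−k₁).
e^(−k₁τ) = e^(−2.26×2.21) = e^(−4.995) = 0.006774; e^(−k₂τ) = e^(−0.4862) = 0.6150.
C_R = 2.26×5.96/(0.220−2.26) × (0.006774−0.6150) = (-6.603)×(-0.6082) = 4.016 mol/dm³.
Y_R = C_R/C_{A0} = 4.016/5.96 = 0.674.

0.674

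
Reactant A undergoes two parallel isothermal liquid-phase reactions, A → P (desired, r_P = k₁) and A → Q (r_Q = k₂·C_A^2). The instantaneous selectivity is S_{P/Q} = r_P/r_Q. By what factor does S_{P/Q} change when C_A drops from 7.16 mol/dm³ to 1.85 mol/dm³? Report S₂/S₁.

S_{P/Q} = (k₁/k₂)·C_A^-2, so S₂/S₁ = (C_{A,2}/C_{A,1})^-2.
= (1.85/7.16)^(-2) = (0.2584)^(-2) = 15.0.
Selectivity toward P rises as C_A falls — low-concentration operation is favoured.

15.0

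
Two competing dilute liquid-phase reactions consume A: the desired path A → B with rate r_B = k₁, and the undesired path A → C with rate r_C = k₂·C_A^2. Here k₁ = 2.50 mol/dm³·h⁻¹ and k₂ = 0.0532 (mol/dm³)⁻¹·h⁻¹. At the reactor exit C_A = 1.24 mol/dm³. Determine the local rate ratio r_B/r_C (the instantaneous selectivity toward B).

S_{B/C} = r_B/r_C = (k₁)/(k₂·C_A^2) = (k₁/k₂)·C_A^-2.
= (2.50) / (0.0532×1.240^2) = 2.500/0.08180 = 30.6.

30.6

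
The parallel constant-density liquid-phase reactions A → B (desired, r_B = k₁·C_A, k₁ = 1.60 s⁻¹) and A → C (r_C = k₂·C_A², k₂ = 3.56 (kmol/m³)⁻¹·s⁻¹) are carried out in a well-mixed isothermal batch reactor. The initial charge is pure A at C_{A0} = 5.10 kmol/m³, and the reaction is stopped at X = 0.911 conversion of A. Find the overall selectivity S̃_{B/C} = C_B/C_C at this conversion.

0.213

C_A = C_{A0}(1−X) = 0.4539 kmol/m³.
Along a PFR/batch, dC_B/dC_A = −r_B/(r_B+r_C) = −k₁/(k₁+k₂·C_A).
Integrating from C_{A0} to C_A: C_B = (1.60/3.56)·ln[(1.60+3.56·5.10)/(1.60+3.56·0.454)] = 0.4494·ln(19.76/3.216) = 0.8159 kmol/m³.
C_C = (C_{A0}−C_A)−C_B = 3.830 kmol/m³; S̃_{B/C} = 0.8159/3.830 = 0.213.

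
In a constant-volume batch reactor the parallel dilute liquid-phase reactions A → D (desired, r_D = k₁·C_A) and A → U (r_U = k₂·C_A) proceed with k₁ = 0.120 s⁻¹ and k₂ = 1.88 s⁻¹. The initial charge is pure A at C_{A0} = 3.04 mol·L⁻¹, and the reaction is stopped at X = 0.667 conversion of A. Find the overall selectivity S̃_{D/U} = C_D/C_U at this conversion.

0.0638

C_A = C_{A0}(1−X) = 1.012 mol·L⁻¹.
Both paths are first order in A, so the instantaneous fraction to D is constant: dC_D/d(−C_A) = k₁/(k₁+k₂) = 0.06000.
C_D = 0.06000·(C_{A0}−C_A) = 0.06000×2.028 = 0.122 mol·L⁻¹.
C_U = (C_{A0}−C_A)−C_D = 1.906 mol·L⁻¹; S̃_{D/U} = 0.1217/1.906 = 0.0638.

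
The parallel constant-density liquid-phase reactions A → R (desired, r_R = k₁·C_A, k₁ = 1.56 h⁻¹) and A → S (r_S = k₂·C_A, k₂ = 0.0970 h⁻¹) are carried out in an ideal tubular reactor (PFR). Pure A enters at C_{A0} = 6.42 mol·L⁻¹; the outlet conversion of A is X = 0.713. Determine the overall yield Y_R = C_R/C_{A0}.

C_A = C_{A0}(1−X) = 1.843 mol·L⁻¹.
Both paths are first order in A, so the instantaneous fraction to R is constant: dC_R/d(−C_A) = k₁/(k₁+k₂) = 0.9415.
C_R = 0.9415·(C_{A0}−C_A) = 0.9415×4.577 = 4.31 mol·L⁻¹.
Y_R = C_R/C_{A0} = 4.309/6.42 = 0.671.

0.671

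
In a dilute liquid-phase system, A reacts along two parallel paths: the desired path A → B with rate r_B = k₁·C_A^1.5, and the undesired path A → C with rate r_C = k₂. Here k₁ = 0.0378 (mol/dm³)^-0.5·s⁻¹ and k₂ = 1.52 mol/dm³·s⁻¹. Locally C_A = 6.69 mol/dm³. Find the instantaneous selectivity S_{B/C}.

0.430

S_{B/C} = r_B/r_C = (k₁·C_A^1.5)/(k₂) = (k₁/k₂)·C_A^1.5.
= (0.0378×6.690^1.5) / (1.52) = 0.6541/1.520 = 0.430.
Since the desired path is higher order in A, keeping C_A high (PFR or concentrated feed) favours B.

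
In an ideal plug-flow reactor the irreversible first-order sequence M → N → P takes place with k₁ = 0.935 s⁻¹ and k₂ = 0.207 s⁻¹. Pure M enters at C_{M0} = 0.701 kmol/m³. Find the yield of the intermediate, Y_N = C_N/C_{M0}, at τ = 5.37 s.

The intermediate concentration in a first-order A→B→C sequence is C_N = k₁C_{M0}(e^(−k₁τ) − e^(−k₂τ))/(k₂−k₁).
e^(−k₁τ) = e^(−0.935×5.37) = e^(−5.021) = 0.006598; e^(−k₂τ) = e^(−1.112) = 0.3290.
C_N = 0.935×0.701/(0.207−0.935) × (0.006598−0.3290) = (-0.9003)×(-0.3224) = 0.2903 kmol/m³.
Y_N = C_N/C_{M0} = 0.2903/0.701 = 0.414.

0.414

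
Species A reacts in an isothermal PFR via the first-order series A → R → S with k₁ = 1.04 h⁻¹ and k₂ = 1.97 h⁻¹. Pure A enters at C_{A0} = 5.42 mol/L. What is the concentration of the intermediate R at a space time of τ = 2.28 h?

Solving the coupled first-order balances gives C_R(τ) = [k₁/(k₂−k₁)]·C_{A0}·(e^(−k₁τ) − e^(−k₂τ)).
e^(−k₁τ) = e^(−1.04×2.28) = e^(−2.371) = 0.09337; e^(−k₂τ) = e^(−4.492) = 0.01120.
C_R = 1.04×5.42/(1.97−1.04) × (0.09337−0.01120) = 6.061×0.08217 = 0.4980 mol/L.

0.498 mol/L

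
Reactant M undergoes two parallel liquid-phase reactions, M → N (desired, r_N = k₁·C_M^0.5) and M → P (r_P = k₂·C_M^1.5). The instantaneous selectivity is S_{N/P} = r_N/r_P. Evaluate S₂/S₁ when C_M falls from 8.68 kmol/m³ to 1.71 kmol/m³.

5.08

S_{N/P} = (k₁/k₂)·C_M⁻¹, so S₂/S₁ = (C_{M,2}/C_{M,1})⁻¹.
= 8.68/1.71 = 5.08.
Selectivity toward N rises as C_M falls — low-concentration operation is favoured.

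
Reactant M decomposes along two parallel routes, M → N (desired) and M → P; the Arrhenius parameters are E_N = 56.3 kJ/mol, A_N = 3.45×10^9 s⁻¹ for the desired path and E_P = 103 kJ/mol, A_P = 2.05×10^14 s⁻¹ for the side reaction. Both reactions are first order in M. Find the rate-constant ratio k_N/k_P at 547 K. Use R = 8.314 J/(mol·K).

0.485

Since both paths have the same order in M, the concentration cancels and S_{N/P} = k_N/k_P = (A_N/A_P)·exp[(E_P−E_N)/(RT)].
(E_P−E_N)/(RT) = (103−56.3)×10³/(8.314×547) = 46700/4548 = 10.27.
k_N/k_P = (3.45×10^9/2.05×10^14)·exp(10.27) = 1.683×10^-5 × 28819 = 0.485.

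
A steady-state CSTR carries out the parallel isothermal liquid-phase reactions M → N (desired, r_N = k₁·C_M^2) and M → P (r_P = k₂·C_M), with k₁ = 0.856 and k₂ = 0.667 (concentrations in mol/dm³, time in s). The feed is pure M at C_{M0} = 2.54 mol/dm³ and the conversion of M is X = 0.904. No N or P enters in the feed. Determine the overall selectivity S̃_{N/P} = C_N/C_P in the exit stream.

0.313

Exit C_M = C_{M0}(1−X) = 2.54×0.0960 = 0.2438 mol/dm³.
In a CSTR the entire volume is at exit conditions, so r_N = 0.856×0.2438^2 = 0.05090 and r_P = 0.667×0.2438 = 0.1626.
Overall selectivity = C_N/C_P = r_Nτ/(r_Pτ) = r_N/r_P = 0.313.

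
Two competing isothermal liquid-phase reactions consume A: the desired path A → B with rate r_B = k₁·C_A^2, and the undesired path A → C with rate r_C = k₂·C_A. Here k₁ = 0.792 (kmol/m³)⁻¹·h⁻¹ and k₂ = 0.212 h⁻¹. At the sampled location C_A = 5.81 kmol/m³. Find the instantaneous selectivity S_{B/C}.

21.7

S_{B/C} = r_B/r_C = (k₁·C_A^2)/(k₂·C_A) = (k₁/k₂)·C_A.
= (0.792×5.810^2) / (0.212×5.810) = 26.73/1.232 = 21.7.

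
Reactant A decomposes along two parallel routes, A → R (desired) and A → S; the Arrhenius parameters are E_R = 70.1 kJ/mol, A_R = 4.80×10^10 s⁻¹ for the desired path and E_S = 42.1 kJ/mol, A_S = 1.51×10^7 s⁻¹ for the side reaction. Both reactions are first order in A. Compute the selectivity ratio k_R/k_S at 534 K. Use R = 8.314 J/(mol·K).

5.80

With equal orders, S_{R/S} = k_R/k_S = (A_R/A_S)·exp[(E_S−E_R)/(RT)].
(E_S−E_R)/(RT) = (42.1−70.1)×10³/(8.314×534) = -28000/4440 = -6.307.
k_R/k_S = (4.80×10^10/1.51×10^7)·exp(-6.307) = 3179 × 0.001824 = 5.80.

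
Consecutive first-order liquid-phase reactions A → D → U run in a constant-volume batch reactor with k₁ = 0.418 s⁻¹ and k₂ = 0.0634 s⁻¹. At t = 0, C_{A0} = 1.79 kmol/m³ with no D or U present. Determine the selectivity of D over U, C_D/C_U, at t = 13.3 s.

1.02

The intermediate concentration in a first-order A→B→C sequence is C_D = k₁C_{A0}(e^(−k₁t) − e^(−k₂t))/(k₂−k₁).
e^(−k₁t) = e^(−0.418×13.3) = e^(−5.559) = 0.003851; e^(−k₂t) = e^(−0.8432) = 0.4303.
C_D = 0.418×1.79/(0.0634−0.418) × (0.003851−0.4303) = (-2.110)×(-0.4265) = 0.8999 kmol/m³.
C_A = C_{A0}e^(−k₁t) = 0.006893 kmol/m³, so C_U = C_{A0}−C_A−C_D = 0.8832 kmol/m³; C_D/C_U = 1.02.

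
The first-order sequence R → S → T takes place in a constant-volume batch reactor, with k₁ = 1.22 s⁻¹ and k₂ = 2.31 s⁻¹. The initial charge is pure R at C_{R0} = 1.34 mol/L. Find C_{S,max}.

0.346 mol/L

Evaluating C_S at t_opt = ln(k₂/k₁)/(k₂−k₁) gives C_{S,max}/C_{R0} = (k₁/k₂)^[k₂/(k₂−k₁)].
= (1.22/2.31)^(2.31/(2.31−1.22)) = (0.5281)^(2.119) = 0.2585.
C_{S,max} = 0.2585×1.34 = 0.346 mol/L.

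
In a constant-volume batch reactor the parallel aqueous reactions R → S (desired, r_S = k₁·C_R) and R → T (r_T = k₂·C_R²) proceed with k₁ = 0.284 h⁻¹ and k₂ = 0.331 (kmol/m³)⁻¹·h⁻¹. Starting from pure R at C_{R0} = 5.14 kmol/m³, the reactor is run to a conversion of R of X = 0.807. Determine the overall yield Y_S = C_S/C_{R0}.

0.196

C_R = C_{R0}(1−X) = 0.9920 kmol/m³.
Along a PFR/batch, dC_S/dC_R = −r_S/(r_S+r_T) = −k₁/(k₁+k₂·C_R).
Integrating from C_{R0} to C_R: C_S = (0.284/0.331)·ln[(0.284+0.331·5.14)/(0.284+0.331·0.992)] = 0.8580·ln(1.985/0.6124) = 1.009 kmol/m³.
Y_S = C_S/C_{R0} = 1.009/5.14 = 0.196.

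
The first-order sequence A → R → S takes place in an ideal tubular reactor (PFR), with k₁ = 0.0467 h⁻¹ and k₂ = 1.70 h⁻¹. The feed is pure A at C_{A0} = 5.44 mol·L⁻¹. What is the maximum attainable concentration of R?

At the optimum, C_{R,max}/C_{A0} = (k₁/k₂)^[k₂/(k₂−k₁)].
= (0.0467/1.70)^(1.70/(1.70−0.0467)) = (0.02747)^(1.028) = 0.02482.
C_{R,max} = 0.02482×5.44 = 0.135 mol·L⁻¹.

0.135 mol·L⁻¹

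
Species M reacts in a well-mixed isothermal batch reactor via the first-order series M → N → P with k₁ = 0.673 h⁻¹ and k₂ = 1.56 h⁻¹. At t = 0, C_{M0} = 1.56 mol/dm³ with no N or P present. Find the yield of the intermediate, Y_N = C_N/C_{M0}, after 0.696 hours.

0.219

Solving the coupled first-order balances gives C_N(t) = [k₁/(k₂−k₁)]·C_{M0}·(e^(−k₁t) − e^(−k₂t)).
e^(−k₁t) = e^(−0.673×0.696) = e^(−0.4684) = 0.6260; e^(−k₂t) = e^(−1.086) = 0.3376.
C_N = 0.673×1.56/(1.56−0.673) × (0.6260−0.3376) = 1.184×0.2884 = 0.3413 mol/dm³.
Y_N = C_N/C_{M0} = 0.3413/1.56 = 0.219.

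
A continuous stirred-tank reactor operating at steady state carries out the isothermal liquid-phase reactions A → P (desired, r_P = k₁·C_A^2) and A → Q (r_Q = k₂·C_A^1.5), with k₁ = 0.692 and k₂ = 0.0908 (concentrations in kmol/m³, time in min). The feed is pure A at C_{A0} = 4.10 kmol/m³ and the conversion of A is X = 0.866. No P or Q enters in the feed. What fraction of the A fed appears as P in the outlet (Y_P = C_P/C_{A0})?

0.736

Exit C_A = C_{A0}(1−X) = 4.10×0.134 = 0.5494 kmol/m³.
A CSTR operates uniformly at the exit composition, giving r_P = 0.2089 and r_Q = 0.03698 (each k·C_A^n at C_A = 0.5494).
Fraction of consumed A going to P: r_P/(r_P+r_Q) = 0.8496.
C_P = 0.8496·C_{A0}·X = 0.8496×4.10×0.866 = 3.02 kmol/m³; Y_P = C_P/C_{A0} = 0.736.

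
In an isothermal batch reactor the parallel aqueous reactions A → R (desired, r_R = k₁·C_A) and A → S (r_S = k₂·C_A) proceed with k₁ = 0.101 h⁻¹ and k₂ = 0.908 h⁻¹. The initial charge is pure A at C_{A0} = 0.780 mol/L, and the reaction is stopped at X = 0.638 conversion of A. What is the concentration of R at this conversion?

C_A = C_{A0}(1−X) = 0.2824 mol/L.
Both paths are first order in A, so the instantaneous fraction to R is constant: dC_R/d(−C_A) = k₁/(k₁+k₂) = 0.1001.
C_R = 0.1001·(C_{A0}−C_A) = 0.1001×0.4976 = 0.0498 mol/L.

0.0498 mol/L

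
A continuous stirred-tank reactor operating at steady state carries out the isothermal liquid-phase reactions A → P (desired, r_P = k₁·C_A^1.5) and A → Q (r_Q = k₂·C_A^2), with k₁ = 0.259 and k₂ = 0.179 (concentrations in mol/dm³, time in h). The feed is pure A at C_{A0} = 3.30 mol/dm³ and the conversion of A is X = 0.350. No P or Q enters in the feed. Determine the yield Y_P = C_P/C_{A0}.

Exit C_A = C_{A0}(1−X) = 3.30×0.650 = 2.145 mol/dm³.
A CSTR operates uniformly at the exit composition, giving r_P = 0.8137 and r_Q = 0.8236 (each k·C_A^n at C_A = 2.145).
Fraction of consumed A going to P: r_P/(r_P+r_Q) = 0.4970.
C_P = 0.4970·C_{A0}·X = 0.4970×3.30×0.350 = 0.574 mol/dm³; Y_P = C_P/C_{A0} = 0.174.

0.174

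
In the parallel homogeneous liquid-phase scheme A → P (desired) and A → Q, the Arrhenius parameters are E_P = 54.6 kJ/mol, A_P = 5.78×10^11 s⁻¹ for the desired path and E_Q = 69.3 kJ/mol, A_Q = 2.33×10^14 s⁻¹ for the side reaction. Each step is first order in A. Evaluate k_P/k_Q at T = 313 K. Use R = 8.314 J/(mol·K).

Since both paths have the same order in A, the concentration cancels and S_{P/Q} = k_P/k_Q = (A_P/A_Q)·exp[(E_Q−E_P)/(RT)].
(E_Q−E_P)/(RT) = (69.3−54.6)×10³/(8.314×313) = 14700/2602 = 5.649.
k_P/k_Q = (5.78×10^11/2.33×10^14)·exp(5.649) = 0.002481 × 284.0 = 0.704.
Since E_P < E_Q, lowering the temperature improves selectivity toward P.

0.704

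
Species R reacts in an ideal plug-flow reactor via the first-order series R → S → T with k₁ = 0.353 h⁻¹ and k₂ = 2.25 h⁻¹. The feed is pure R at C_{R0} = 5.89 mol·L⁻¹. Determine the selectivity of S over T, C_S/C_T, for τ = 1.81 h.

0.252

For first-order series with pure R initially, C_S(τ) = k₁C_{R0}/(k₂−k₁)·(e^(−k₁τ) − e^(−k₂τ)).
e^(−k₁τ) = e^(−0.353×1.81) = e^(−0.6389) = 0.5279; e^(−k₂τ) = e^(−4.072) = 0.01703.
C_S = 0.353×5.89/(2.25−0.353) × (0.5279−0.01703) = 1.096×0.5108 = 0.5599 mol·L⁻¹.
C_R = C_{R0}e^(−k₁τ) = 3.109 mol·L⁻¹, so C_T = C_{R0}−C_R−C_S = 2.221 mol·L⁻¹; C_S/C_T = 0.252.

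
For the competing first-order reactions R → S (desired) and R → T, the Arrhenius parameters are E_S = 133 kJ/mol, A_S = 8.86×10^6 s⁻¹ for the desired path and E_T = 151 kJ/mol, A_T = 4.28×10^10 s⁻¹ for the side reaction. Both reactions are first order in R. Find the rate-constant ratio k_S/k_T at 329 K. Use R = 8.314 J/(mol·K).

With equal orders, S_{S/T} = k_S/k_T = (A_S/A_T)·exp[(E_T−E_S)/(RT)].
(E_T−E_S)/(RT) = (151−133)×10³/(8.314×329) = 18000/2735 = 6.581.
k_S/k_T = (8.86×10^6/4.28×10^10)·exp(6.581) = 2.070×10^-4 × 721.0 = 0.149.
Since E_S < E_T, lowering the temperature improves selectivity toward S.

0.149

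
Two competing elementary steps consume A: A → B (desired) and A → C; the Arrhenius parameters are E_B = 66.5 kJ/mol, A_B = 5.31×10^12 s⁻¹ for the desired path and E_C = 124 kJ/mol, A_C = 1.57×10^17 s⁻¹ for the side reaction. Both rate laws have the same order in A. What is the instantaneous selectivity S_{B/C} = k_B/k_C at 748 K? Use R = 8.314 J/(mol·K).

Since both paths have the same order in A, the concentration cancels and S_{B/C} = k_B/k_C = (A_B/A_C)·exp[(E_C−E_B)/(RT)].
(E_C−E_B)/(RT) = (124−66.5)×10³/(8.314×748) = 57500/6219 = 9.246.
k_B/k_C = (5.31×10^12/1.57×10^17)·exp(9.246) = 3.382×10^-5 × 10364 = 0.351.
Since E_B < E_C, lowering the temperature improves selectivity toward B.

0.351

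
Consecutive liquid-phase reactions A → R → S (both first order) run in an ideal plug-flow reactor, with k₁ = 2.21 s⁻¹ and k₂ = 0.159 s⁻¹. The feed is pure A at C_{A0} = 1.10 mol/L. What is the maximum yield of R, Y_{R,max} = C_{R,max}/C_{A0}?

0.815

Evaluating C_R at τ_opt = ln(k₂/k₁)/(k₂−k₁) gives C_{R,max}/C_{A0} = (k₁/k₂)^[k₂/(k₂−k₁)].
= (2.21/0.159)^(0.159/(0.159−2.21)) = (13.90)^(-0.07752) = 0.8154.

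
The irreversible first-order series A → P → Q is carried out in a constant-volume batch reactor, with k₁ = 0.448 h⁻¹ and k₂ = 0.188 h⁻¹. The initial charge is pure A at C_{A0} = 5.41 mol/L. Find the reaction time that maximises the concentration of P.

3.34 h

For first-order series the maximum of C_P occurs at t_opt = ln(k₂/k₁)/(k₂−k₁).
= ln(0.188/0.448)/(0.188−0.448) = ln(0.4196)/-0.2600 = -0.8684/-0.2600 = 3.34 h.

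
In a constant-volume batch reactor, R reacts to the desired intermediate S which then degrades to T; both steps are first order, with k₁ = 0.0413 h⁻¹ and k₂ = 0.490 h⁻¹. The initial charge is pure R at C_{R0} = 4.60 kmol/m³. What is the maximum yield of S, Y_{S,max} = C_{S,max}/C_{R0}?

0.0671

Evaluating C_S at t_opt = ln(k₂/k₁)/(k₂−k₁) gives C_{S,max}/C_{R0} = (k₁/k₂)^[k₂/(k₂−k₁)].
= (0.0413/0.490)^(0.490/(0.490−0.0413)) = (0.08429)^(1.092) = 0.06712.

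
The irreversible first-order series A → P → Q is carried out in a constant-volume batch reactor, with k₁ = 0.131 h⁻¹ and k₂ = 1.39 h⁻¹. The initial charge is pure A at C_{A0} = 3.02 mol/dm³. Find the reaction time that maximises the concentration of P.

The intermediate peaks when r₁ = r₂, i.e. k₁e^(−k₁t) = k₂e^(−k₂t), giving t_opt = ln(k₂/k₁)/(k₂−k₁).
= ln(1.39/0.131)/(1.39−0.131) = ln(10.61)/1.259 = 2.362/1.259 = 1.88 h.

1.88 h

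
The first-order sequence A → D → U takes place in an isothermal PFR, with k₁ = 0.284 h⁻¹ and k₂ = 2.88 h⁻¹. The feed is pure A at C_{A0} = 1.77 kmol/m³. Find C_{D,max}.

For a first-order series the maximum intermediate yield is C_{D,max}/C_{A0} = (k₁/k₂)^[k₂/(k₂−k₁)].
= (0.284/2.88)^(2.88/(2.88−0.284)) = (0.09861)^(1.109) = 0.07654.
C_{D,max} = 0.07654×1.77 = 0.135 kmol/m³.

0.135 kmol/m³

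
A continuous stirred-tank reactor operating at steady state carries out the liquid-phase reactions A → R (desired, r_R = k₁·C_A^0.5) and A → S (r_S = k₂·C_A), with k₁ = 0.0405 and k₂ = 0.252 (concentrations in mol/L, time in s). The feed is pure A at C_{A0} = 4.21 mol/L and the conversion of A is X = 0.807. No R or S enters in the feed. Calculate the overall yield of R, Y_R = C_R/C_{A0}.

0.122

Exit C_A = C_{A0}(1−X) = 4.21×0.193 = 0.8125 mol/L.
In a CSTR the entire volume is at exit conditions, so r_R = 0.0405×0.8125^0.5 = 0.03651 and r_S = 0.252×0.8125 = 0.2048.
Fraction of consumed A going to R: r_R/(r_R+r_S) = 0.1513.
C_R = 0.1513·C_{A0}·X = 0.1513×4.21×0.807 = 0.514 mol/L; Y_R = C_R/C_{A0} = 0.122.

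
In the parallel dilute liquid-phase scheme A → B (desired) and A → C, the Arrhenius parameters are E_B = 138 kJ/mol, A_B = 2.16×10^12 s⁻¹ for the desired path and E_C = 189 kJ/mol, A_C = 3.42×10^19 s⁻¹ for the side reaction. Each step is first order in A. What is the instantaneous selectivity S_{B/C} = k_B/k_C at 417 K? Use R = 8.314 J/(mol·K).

k_B/k_C = (A_B/A_C)·exp[−(E_B−E_C)/(RT)] = (A_B/A_C)·exp[(E_C−E_B)/(RT)].
(E_C−E_B)/(RT) = (189−138)×10³/(8.314×417) = 51000/3467 = 14.71.
k_B/k_C = (2.16×10^12/3.42×10^19)·exp(14.71) = 6.316×10^-8 × 2.447×10^6 = 0.155.

0.155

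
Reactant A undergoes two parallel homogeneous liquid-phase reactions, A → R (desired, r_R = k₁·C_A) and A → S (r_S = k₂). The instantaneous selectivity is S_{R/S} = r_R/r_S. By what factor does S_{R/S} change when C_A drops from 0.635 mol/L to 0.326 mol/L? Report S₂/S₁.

S_{R/S} = (k₁/k₂)·C_A, so S₂/S₁ = (C_{A,2}/C_{A,1}).
= 0.326/0.635 = 0.513.
Selectivity toward R falls as C_A falls — high-concentration operation is favoured.

0.513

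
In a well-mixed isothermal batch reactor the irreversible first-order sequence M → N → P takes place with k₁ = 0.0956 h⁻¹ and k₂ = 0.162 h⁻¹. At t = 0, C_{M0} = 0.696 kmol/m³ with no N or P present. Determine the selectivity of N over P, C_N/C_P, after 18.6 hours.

0.262

The intermediate concentration in a first-order A→B→C sequence is C_N = k₁C_{M0}(e^(−k₁t) − e^(−k₂t))/(k₂−k₁).
e^(−k₁t) = e^(−0.0956×18.6) = e^(−1.778) = 0.1689; e^(−k₂t) = e^(−3.013) = 0.04913.
C_N = 0.0956×0.696/(0.162−0.0956) × (0.1689−0.04913) = 1.002×0.1198 = 0.1201 kmol/m³.
C_M = C_{M0}e^(−k₁t) = 0.1176 kmol/m³, so C_P = C_{M0}−C_M−C_N = 0.4583 kmol/m³; C_N/C_P = 0.262.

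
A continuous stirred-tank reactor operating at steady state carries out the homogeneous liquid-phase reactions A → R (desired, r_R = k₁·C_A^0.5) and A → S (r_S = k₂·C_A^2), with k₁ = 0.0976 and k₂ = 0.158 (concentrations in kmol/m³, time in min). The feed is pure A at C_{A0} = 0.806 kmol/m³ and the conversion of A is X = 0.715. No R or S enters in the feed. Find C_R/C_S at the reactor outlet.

5.61

Exit C_A = C_{A0}(1−X) = 0.806×0.285 = 0.2297 kmol/m³.
Rates in a CSTR are evaluated at the outlet concentration: r_R = 0.0976×0.2297^0.5 = 0.04678, r_S = 0.158×0.2297^2 = 0.008337.
Overall selectivity = C_R/C_S = r_Rτ/(r_Sτ) = r_R/r_S = 5.61.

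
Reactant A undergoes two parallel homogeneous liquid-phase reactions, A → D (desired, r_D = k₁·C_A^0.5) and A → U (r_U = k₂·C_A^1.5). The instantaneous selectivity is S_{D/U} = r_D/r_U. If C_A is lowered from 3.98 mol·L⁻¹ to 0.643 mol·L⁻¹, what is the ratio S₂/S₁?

S_{D/U} = (k₁/k₂)·C_A⁻¹, so S₂/S₁ = (C_{A,2}/C_{A,1})⁻¹.
= 3.98/0.643 = 6.19.
Selectivity toward D rises as C_A falls — low-concentration operation is favoured.

6.19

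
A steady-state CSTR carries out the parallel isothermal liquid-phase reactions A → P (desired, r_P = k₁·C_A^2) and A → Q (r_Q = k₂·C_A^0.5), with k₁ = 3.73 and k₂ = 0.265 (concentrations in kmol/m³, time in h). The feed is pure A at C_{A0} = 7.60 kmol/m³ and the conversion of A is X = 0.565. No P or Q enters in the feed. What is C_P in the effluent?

4.24 kmol/m³

Exit C_A = C_{A0}(1−X) = 7.60×0.435 = 3.306 kmol/m³.
A CSTR operates uniformly at the exit composition, giving r_P = 40.77 and r_Q = 0.4818 (each k·C_A^n at C_A = 3.306).
Fraction of consumed A going to P: r_P/(r_P+r_Q) = 0.9883.
C_P = 0.9883·C_{A0}·X = 0.9883×7.60×0.565 = 4.24 kmol/m³.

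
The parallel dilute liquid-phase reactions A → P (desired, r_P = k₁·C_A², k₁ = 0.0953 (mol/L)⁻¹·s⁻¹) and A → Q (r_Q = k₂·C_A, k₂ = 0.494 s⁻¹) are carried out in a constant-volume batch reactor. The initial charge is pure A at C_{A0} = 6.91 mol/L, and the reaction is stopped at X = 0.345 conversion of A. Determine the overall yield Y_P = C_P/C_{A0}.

0.180

C_A = C_{A0}(1−X) = 4.526 mol/L.
Along a PFR/batch, dC_Q/dC_A = −r_Q/(r_P+r_Q) = −k₂/(k₂+k₁·C_A).
Integrating from C_{A0} to C_A: C_Q = (0.494/0.0953)·ln[(0.494+0.0953·6.91)/(0.494+0.0953·4.53)] = 5.184·ln(1.153/0.9253) = 1.138 mol/L.
Then C_P = (C_{A0}−C_A) − C_Q = 2.384 − 1.138 = 1.246 mol/L.
Y_P = C_P/C_{A0} = 1.246/6.91 = 0.180.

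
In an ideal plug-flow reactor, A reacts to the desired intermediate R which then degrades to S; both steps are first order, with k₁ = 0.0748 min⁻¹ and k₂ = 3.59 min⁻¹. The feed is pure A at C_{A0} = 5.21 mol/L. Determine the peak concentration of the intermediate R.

0.1000 mol/L

For a first-order series the maximum intermediate yield is C_{R,max}/C_{A0} = (k₁/k₂)^[k₂/(k₂−k₁)].
= (0.0748/3.59)^(3.59/(3.59−0.0748)) = (0.02084)^(1.021) = 0.01919.
C_{R,max} = 0.01919×5.21 = 0.1000 mol/L.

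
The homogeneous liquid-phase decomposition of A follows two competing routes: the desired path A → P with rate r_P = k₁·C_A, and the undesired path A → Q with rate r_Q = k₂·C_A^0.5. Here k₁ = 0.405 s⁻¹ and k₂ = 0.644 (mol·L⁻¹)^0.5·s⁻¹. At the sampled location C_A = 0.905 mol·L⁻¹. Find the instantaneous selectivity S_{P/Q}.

S_{P/Q} = r_P/r_Q = (k₁·C_A)/(k₂·C_A^0.5) = (k₁/k₂)·C_A^0.5.
= (0.405×0.9050) / (0.644×0.9050^0.5) = 0.3665/0.6126 = 0.598.
Since the desired path is higher order in A, keeping C_A high (PFR or concentrated feed) favours P.

0.598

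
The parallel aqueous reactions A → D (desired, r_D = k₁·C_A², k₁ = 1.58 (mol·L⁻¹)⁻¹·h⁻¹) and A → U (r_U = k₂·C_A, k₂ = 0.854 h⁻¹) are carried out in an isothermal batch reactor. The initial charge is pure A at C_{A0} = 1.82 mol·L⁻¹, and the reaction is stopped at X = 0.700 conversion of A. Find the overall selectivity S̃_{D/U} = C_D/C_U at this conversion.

2.04

C_A = C_{A0}(1−X) = 0.5460 mol·L⁻¹.
Along a PFR/batch, dC_U/dC_A = −r_U/(r_D+r_U) = −k₂/(k₂+k₁·C_A).
Integrating from C_{A0} to C_A: C_U = (0.854/1.58)·ln[(0.854+1.58·1.82)/(0.854+1.58·0.546)] = 0.5405·ln(3.730/1.717) = 0.4194 mol·L⁻¹.
Then C_D = (C_{A0}−C_A) − C_U = 1.274 − 0.4194 = 0.8546 mol·L⁻¹.
S̃_{D/U} = C_D/C_U = 0.8546/0.4194 = 2.04.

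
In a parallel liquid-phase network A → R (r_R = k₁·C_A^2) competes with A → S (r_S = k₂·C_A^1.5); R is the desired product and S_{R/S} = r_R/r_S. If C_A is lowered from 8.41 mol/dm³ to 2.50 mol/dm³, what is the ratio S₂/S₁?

S_{R/S} = (k₁/k₂)·C_A^0.5, so S₂/S₁ = (C_{A,2}/C_{A,1})^0.5.
= (2.50/8.41)^0.5 = (0.2973)^0.5 = 0.545.

0.545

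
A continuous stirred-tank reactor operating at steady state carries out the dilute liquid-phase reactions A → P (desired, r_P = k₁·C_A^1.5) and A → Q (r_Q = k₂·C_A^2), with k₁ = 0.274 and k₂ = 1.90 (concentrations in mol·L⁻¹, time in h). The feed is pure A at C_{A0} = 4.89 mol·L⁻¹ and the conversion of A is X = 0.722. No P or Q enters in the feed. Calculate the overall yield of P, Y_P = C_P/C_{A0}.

0.0795

Exit C_A = C_{A0}(1−X) = 4.89×0.278 = 1.359 mol·L⁻¹.
In a CSTR the entire volume is at exit conditions, so r_P = 0.274×1.359^1.5 = 0.4343 and r_Q = 1.90×1.359^2 = 3.511.
Fraction of consumed A going to P: r_P/(r_P+r_Q) = 0.1101.
C_P = 0.1101·C_{A0}·X = 0.1101×4.89×0.722 = 0.389 mol·L⁻¹; Y_P = C_P/C_{A0} = 0.0795.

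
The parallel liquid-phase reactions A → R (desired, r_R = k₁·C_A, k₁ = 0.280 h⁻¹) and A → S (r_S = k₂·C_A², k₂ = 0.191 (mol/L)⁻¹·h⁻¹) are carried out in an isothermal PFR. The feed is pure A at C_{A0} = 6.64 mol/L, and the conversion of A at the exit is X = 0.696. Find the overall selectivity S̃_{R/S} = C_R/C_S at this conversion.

0.366

C_A = C_{A0}(1−X) = 2.019 mol/L.
Along a PFR/batch, dC_R/dC_A = −r_R/(r_R+r_S) = −k₁/(k₁+k₂·C_A).
Integrating from C_{A0} to C_A: C_R = (0.280/0.191)·ln[(0.280+0.191·6.64)/(0.280+0.191·2.02)] = 1.466·ln(1.548/0.6655) = 1.238 mol/L.
C_S = (C_{A0}−C_A)−C_R = 3.384 mol/L; S̃_{R/S} = 1.238/3.384 = 0.366.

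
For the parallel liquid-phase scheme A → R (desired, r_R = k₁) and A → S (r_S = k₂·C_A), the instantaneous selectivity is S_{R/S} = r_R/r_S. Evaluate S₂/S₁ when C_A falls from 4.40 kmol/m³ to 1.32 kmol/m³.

S_{R/S} = (k₁/k₂)·C_A⁻¹, so S₂/S₁ = (C_{A,2}/C_{A,1})⁻¹.
= 4.40/1.32 = 3.33.

3.33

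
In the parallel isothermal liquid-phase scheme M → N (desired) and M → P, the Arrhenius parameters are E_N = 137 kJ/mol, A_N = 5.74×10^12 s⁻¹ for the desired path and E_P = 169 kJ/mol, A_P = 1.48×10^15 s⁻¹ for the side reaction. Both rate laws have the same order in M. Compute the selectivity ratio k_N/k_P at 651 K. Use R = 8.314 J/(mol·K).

1.43

With equal orders, S_{N/P} = k_N/k_P = (A_N/A_P)·exp[(E_P−E_N)/(RT)].
(E_P−E_N)/(RT) = (169−137)×10³/(8.314×651) = 32000/5412 = 5.912.
k_N/k_P = (5.74×10^12/1.48×10^15)·exp(5.912) = 0.003878 × 369.6 = 1.43.
Since E_N < E_P, lowering the temperature improves selectivity toward N.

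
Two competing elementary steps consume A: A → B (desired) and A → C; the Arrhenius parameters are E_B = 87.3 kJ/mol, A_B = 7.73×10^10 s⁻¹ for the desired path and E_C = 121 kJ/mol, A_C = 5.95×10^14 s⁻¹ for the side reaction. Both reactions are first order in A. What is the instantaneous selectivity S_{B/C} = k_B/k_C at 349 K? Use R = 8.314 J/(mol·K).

14.4

k_B/k_C = (A_B/A_C)·exp[−(E_B−E_C)/(RT)] = (A_B/A_C)·exp[(E_C−E_B)/(RT)].
(E_C−E_B)/(RT) = (121−87.3)×10³/(8.314×349) = 33700/2902 = 11.61.
k_B/k_C = (7.73×10^10/5.95×10^14)·exp(11.61) = 1.299×10^-4 × 1.107×10^5 = 14.4.
Since E_B < E_C, lowering the temperature improves selectivity toward B.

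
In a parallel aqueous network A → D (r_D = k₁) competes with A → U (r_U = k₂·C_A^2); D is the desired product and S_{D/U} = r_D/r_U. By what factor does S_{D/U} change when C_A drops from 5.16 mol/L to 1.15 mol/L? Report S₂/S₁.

S_{D/U} = (k₁/k₂)·C_A^-2, so S₂/S₁ = (C_{A,2}/C_{A,1})^-2.
= (1.15/5.16)^(-2) = (0.2229)^(-2) = 20.1.
Selectivity toward D rises as C_A falls — low-concentration operation is favoured.

20.1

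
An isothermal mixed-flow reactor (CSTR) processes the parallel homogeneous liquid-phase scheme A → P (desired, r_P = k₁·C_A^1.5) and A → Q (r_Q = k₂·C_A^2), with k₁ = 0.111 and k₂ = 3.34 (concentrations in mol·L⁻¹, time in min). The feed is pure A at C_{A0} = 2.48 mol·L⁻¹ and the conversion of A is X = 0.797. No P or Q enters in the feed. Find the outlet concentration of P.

Exit C_A = C_{A0}(1−X) = 2.48×0.203 = 0.5034 mol·L⁻¹.
Rates in a CSTR are evaluated at the outlet concentration: r_P = 0.111×0.5034^1.5 = 0.03965, r_Q = 3.34×0.5034^2 = 0.8465.
Fraction of consumed A going to P: r_P/(r_P+r_Q) = 0.04474.
C_P = 0.04474·C_{A0}·X = 0.04474×2.48×0.797 = 0.0884 mol·L⁻¹.

0.0884 mol·L⁻¹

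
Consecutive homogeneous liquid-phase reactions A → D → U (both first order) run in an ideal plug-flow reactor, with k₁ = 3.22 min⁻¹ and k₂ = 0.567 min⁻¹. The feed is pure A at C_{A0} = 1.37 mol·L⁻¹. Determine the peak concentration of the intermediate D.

0.945 mol·L⁻¹

Evaluating C_D at τ_opt = ln(k₂/k₁)/(k₂−k₁) gives C_{D,max}/C_{A0} = (k₁/k₂)^[k₂/(k₂−k₁)].
= (3.22/0.567)^(0.567/(0.567−3.22)) = (5.679)^(-0.2137) = 0.6899.
C_{D,max} = 0.6899×1.37 = 0.945 mol·L⁻¹.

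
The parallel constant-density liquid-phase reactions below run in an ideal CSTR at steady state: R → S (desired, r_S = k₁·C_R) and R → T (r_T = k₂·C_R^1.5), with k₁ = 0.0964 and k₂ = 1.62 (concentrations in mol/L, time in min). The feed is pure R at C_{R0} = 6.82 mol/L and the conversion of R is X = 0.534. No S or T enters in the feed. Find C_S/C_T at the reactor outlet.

0.0334

Exit C_R = C_{R0}(1−X) = 6.82×0.466 = 3.178 mol/L.
In a CSTR the entire volume is at exit conditions, so r_S = 0.0964×3.178 = 0.3064 and r_T = 1.62×3.178^1.5 = 9.178.
Overall selectivity = C_S/C_T = r_Sτ/(r_Tτ) = r_S/r_T = 0.0334.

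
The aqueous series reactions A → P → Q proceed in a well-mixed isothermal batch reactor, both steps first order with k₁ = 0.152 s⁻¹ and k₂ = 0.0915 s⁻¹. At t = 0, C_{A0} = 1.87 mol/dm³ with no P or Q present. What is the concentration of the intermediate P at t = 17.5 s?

0.619 mol/dm³

The intermediate concentration in a first-order A→B→C sequence is C_P = k₁C_{A0}(e^(−k₁t) − e^(−k₂t))/(k₂−k₁).
e^(−k₁t) = e^(−0.152×17.5) = e^(−2.660) = 0.06995; e^(−k₂t) = e^(−1.601) = 0.2016.
C_P = 0.152×1.87/(0.0915−0.152) × (0.06995−0.2016) = (-4.698)×(-0.1317) = 0.6187 mol/dm³.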